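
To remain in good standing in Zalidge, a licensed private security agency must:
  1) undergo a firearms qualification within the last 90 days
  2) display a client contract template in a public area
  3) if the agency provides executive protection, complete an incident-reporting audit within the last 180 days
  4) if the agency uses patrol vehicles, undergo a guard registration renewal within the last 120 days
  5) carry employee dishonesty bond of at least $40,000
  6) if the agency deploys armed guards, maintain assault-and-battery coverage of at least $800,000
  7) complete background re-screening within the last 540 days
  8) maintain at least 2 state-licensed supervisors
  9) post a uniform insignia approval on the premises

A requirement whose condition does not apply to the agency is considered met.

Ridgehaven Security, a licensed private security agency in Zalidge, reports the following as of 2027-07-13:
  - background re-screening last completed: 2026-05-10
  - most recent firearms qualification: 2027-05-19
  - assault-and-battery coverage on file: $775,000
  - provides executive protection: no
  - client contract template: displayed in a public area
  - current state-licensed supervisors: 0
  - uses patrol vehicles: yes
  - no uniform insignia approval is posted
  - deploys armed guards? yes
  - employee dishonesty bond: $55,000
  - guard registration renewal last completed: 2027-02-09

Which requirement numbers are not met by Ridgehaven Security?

1. firearms qualification 55 days ago vs limit 90 → met
2. client contract template present → met
3. condition 'provides executive protection' does not hold → requirement n/a → met
4. condition 'uses patrol vehicles' holds; guard registration renewal 154 days ago vs limit 120 → not met
5. employee dishonesty bond $55,000 ≥ $40,000 → met
6. condition 'deploys armed guards' holds; assault-and-battery coverage $775,000 < $800,000 → not met
7. background re-screening 429 days ago vs limit 540 → met
8. state-licensed supervisors 0 < 2 → not met
9. uniform insignia approval absent → not met
Not met: 4, 6, 8, 9

4, 6, 8, 9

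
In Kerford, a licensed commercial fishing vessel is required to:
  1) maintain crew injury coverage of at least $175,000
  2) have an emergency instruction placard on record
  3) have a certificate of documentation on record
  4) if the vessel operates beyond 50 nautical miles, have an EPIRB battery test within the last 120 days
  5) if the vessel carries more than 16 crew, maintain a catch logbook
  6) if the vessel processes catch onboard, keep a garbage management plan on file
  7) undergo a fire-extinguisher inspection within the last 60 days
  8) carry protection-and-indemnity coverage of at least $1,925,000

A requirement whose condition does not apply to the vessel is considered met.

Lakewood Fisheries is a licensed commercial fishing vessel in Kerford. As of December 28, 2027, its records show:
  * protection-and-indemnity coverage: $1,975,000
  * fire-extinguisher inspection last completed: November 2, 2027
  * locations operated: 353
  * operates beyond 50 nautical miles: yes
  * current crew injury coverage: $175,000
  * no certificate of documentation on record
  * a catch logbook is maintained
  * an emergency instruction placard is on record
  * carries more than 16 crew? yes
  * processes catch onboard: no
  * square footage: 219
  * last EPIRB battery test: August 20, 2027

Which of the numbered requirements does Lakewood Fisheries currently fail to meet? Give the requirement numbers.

1. crew injury coverage $175,000 ≥ $175,000 → met
2. emergency instruction placard present → met
3. certificate of documentation absent → not met
4. condition 'operates beyond 50 nautical miles' holds; EPIRB battery test 130 days ago vs limit 120 → not met
5. condition 'carries more than 16 crew' holds; catch logbook present → met
6. condition 'processes catch onboard' does not hold → requirement n/a → met
7. fire-extinguisher inspection 56 days ago vs limit 60 → met
8. protection-and-indemnity coverage $1,975,000 ≥ $1,925,000 → met
Not met: 3, 4

3, 4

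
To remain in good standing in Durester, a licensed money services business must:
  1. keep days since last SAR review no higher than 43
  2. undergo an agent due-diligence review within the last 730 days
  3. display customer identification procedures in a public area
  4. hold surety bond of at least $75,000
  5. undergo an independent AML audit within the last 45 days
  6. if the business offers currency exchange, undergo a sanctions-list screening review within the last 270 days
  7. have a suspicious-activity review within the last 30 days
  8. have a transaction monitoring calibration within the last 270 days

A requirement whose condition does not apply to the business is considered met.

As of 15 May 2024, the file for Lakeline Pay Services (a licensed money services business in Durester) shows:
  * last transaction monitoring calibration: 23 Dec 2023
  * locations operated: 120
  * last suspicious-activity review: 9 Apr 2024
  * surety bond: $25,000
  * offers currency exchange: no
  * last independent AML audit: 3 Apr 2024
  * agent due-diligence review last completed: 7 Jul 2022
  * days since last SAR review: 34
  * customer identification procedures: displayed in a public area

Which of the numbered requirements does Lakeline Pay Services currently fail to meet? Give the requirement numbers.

1. days since last SAR review 34 ≤ 43 → met
2. agent due-diligence review 678 days ago vs limit 730 → met
3. customer identification procedures present → met
4. surety bond $25,000 < $75,000 → not met
5. independent AML audit 42 days ago vs limit 45 → met
6. condition 'offers currency exchange' does not hold → requirement n/a → met
7. suspicious-activity review 36 days ago vs limit 30 → not met
8. transaction monitoring calibration 144 days ago vs limit 270 → met
Not met: 4, 7

4, 7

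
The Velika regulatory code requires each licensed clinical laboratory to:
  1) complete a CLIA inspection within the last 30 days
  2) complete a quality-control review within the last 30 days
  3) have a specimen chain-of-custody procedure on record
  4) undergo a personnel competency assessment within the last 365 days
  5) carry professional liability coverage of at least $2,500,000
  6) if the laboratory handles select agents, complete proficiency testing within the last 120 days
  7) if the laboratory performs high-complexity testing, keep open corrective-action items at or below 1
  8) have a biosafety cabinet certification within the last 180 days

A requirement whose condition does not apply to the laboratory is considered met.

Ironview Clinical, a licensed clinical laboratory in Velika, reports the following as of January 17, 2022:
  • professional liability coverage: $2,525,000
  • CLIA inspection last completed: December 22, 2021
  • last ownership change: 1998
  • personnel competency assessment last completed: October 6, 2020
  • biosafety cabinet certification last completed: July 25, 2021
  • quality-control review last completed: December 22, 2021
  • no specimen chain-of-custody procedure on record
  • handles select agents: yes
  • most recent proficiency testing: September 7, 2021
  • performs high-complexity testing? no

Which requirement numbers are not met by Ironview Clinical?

3, 4, 6

1. CLIA inspection 26 days ago vs limit 30 → met
2. quality-control review 26 days ago vs limit 30 → met
3. specimen chain-of-custody procedure absent → not met
4. personnel competency assessment 468 days ago vs limit 365 → not met
5. professional liability coverage $2,525,000 ≥ $2,500,000 → met
6. condition 'handles select agents' holds; proficiency testing 132 days ago vs limit 120 → not met
7. condition 'performs high-complexity testing' does not hold → requirement n/a → met
8. biosafety cabinet certification 176 days ago vs limit 180 → met
Not met: 3, 4, 6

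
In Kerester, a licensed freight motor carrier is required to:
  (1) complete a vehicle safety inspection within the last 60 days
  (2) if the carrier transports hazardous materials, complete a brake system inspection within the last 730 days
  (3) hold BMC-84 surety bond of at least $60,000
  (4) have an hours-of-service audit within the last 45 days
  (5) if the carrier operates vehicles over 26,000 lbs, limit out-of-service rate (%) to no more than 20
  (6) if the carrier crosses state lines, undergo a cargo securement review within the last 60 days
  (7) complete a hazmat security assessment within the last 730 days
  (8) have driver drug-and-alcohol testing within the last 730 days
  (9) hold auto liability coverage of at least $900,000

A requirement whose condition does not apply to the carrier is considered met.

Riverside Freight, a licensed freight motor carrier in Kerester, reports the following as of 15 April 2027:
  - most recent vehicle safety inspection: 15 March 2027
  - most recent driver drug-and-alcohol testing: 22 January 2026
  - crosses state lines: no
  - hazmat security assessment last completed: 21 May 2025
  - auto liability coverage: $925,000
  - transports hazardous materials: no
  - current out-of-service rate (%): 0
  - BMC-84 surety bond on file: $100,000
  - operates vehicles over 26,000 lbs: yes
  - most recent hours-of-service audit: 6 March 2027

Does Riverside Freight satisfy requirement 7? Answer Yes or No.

7. hazmat security assessment 694 days ago vs limit 730 → met

Yes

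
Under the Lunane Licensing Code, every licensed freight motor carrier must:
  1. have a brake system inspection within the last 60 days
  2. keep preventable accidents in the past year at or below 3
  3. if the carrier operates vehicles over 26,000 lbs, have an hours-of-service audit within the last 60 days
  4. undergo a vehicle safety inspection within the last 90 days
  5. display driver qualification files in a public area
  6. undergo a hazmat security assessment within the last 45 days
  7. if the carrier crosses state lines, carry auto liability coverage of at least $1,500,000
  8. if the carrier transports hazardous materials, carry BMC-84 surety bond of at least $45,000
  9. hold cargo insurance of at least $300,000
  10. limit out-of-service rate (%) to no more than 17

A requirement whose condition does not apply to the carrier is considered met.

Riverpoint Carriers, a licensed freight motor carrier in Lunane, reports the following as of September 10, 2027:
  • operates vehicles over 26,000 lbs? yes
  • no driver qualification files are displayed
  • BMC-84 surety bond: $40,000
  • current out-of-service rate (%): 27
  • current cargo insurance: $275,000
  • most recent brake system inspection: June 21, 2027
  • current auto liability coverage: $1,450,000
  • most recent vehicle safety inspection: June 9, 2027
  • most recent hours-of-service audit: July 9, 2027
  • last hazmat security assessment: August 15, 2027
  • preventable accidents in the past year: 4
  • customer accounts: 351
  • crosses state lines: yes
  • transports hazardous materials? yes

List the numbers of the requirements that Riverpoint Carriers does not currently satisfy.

1, 2, 3, 4, 5, 7, 8, 9, 10

1. brake system inspection 81 days ago vs limit 60 → not met
2. preventable accidents in the past year 4 > 3 → not met
3. condition 'operates vehicles over 26,000 lbs' holds; hours-of-service audit 63 days ago vs limit 60 → not met
4. vehicle safety inspection 93 days ago vs limit 90 → not met
5. driver qualification files absent → not met
6. hazmat security assessment 26 days ago vs limit 45 → met
7. condition 'crosses state lines' holds; auto liability coverage $1,450,000 < $1,500,000 → not met
8. condition 'transports hazardous materials' holds; BMC-84 surety bond $40,000 < $45,000 → not met
9. cargo insurance $275,000 < $300,000 → not met
10. out-of-service rate (%) 27 > 17 → not met
Not met: 1, 2, 3, 4, 5, 7, 8, 9, 10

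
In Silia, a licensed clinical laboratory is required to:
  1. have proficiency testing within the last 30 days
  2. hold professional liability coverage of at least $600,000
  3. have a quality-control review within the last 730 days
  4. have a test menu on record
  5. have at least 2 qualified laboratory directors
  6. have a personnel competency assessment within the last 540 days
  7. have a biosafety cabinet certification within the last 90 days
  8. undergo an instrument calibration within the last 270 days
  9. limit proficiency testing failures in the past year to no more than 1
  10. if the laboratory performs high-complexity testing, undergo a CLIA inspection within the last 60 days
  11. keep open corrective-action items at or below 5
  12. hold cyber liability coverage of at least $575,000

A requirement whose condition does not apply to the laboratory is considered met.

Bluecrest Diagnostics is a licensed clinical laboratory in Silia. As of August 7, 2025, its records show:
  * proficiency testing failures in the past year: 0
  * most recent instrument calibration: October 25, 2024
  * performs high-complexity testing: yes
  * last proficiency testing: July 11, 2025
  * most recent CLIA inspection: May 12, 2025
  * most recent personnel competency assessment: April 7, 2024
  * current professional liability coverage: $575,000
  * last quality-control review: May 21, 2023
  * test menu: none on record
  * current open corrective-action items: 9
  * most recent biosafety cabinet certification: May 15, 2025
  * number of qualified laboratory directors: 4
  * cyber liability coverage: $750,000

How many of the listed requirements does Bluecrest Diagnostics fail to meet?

6

1. proficiency testing 27 days ago vs limit 30 → met
2. professional liability coverage $575,000 < $600,000 → not met
3. quality-control review 809 days ago vs limit 730 → not met
4. test menu absent → not met
5. qualified laboratory directors 4 ≥ 2 → met
6. personnel competency assessment 487 days ago vs limit 540 → met
7. biosafety cabinet certification 84 days ago vs limit 90 → met
8. instrument calibration 286 days ago vs limit 270 → not met
9. proficiency testing failures in the past year 0 ≤ 1 → met
10. condition 'performs high-complexity testing' holds; CLIA inspection 87 days ago vs limit 60 → not met
11. open corrective-action items 9 > 5 → not met
12. cyber liability coverage $750,000 ≥ $575,000 → met
Not met: 6 of 12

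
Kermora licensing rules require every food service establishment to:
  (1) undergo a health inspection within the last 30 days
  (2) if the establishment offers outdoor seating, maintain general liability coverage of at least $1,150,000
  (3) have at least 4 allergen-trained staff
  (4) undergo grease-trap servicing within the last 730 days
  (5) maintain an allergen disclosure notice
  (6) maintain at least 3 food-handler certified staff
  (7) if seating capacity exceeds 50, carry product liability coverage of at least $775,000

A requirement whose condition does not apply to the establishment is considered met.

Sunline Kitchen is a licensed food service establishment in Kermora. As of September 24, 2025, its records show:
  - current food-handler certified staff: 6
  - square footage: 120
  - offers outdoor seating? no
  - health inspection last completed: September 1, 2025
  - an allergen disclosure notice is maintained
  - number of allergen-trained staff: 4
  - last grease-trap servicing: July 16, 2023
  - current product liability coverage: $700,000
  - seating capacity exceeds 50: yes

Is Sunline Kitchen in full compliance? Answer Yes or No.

1. health inspection 23 days ago vs limit 30 → met
2. condition 'offers outdoor seating' does not hold → requirement n/a → met
3. allergen-trained staff 4 ≥ 4 → met
4. grease-trap servicing 801 days ago vs limit 730 → not met
5. allergen disclosure notice present → met
6. food-handler certified staff 6 ≥ 3 → met
7. condition 'seating capacity exceeds 50' holds; product liability coverage $700,000 < $775,000 → not met
Not met: 4, 7

No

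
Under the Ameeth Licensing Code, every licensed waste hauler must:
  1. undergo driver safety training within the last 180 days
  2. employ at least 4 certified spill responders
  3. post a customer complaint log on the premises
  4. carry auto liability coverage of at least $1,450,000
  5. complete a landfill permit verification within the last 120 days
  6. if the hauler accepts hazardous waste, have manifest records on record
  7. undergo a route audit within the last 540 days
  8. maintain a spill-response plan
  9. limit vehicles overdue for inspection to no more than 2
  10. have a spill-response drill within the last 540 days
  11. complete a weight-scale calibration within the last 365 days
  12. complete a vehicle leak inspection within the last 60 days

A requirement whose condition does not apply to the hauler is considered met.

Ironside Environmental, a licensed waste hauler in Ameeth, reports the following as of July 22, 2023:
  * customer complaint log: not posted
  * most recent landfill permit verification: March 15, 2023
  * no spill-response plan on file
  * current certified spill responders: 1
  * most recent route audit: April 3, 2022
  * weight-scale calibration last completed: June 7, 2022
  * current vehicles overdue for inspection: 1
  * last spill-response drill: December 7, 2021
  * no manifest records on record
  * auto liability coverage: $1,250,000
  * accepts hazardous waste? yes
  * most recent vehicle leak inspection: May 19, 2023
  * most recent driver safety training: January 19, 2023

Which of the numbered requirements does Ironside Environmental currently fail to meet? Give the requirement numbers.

1, 2, 3, 4, 5, 6, 8, 10, 11, 12

1. driver safety training 184 days ago vs limit 180 → not met
2. certified spill responders 1 < 4 → not met
3. customer complaint log absent → not met
4. auto liability coverage $1,250,000 < $1,450,000 → not met
5. landfill permit verification 129 days ago vs limit 120 → not met
6. condition 'accepts hazardous waste' holds; manifest records absent → not met
7. route audit 475 days ago vs limit 540 → met
8. spill-response plan absent → not met
9. vehicles overdue for inspection 1 ≤ 2 → met
10. spill-response drill 592 days ago vs limit 540 → not met
11. weight-scale calibration 410 days ago vs limit 365 → not met
12. vehicle leak inspection 64 days ago vs limit 60 → not met
Not met: 1, 2, 3, 4, 5, 6, 8, 10, 11, 12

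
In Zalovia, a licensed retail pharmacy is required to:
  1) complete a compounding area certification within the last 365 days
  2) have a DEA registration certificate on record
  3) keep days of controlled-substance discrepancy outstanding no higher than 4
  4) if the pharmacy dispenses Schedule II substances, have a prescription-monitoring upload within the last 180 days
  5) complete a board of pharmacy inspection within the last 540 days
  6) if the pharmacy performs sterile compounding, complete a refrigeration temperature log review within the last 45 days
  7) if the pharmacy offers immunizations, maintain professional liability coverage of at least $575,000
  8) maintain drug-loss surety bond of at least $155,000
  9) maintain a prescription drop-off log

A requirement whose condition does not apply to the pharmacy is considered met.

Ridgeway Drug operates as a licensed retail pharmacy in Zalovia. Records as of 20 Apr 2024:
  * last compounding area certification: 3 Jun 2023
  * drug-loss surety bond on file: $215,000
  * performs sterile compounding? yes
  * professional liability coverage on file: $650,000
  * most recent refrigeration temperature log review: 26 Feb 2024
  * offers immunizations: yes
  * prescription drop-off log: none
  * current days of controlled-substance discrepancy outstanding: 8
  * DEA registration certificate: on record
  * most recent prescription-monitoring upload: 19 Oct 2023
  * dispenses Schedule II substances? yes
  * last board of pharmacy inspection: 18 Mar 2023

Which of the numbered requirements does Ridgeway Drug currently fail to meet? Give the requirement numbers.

1. compounding area certification 322 days ago vs limit 365 → met
2. DEA registration certificate present → met
3. days of controlled-substance discrepancy outstanding 8 > 4 → not met
4. condition 'dispenses Schedule II substances' holds; prescription-monitoring upload 184 days ago vs limit 180 → not met
5. board of pharmacy inspection 399 days ago vs limit 540 → met
6. condition 'performs sterile compounding' holds; refrigeration temperature log review 54 days ago vs limit 45 → not met
7. condition 'offers immunizations' holds; professional liability coverage $650,000 ≥ $575,000 → met
8. drug-loss surety bond $215,000 ≥ $155,000 → met
9. prescription drop-off log absent → not met
Not met: 3, 4, 6, 9

3, 4, 6, 9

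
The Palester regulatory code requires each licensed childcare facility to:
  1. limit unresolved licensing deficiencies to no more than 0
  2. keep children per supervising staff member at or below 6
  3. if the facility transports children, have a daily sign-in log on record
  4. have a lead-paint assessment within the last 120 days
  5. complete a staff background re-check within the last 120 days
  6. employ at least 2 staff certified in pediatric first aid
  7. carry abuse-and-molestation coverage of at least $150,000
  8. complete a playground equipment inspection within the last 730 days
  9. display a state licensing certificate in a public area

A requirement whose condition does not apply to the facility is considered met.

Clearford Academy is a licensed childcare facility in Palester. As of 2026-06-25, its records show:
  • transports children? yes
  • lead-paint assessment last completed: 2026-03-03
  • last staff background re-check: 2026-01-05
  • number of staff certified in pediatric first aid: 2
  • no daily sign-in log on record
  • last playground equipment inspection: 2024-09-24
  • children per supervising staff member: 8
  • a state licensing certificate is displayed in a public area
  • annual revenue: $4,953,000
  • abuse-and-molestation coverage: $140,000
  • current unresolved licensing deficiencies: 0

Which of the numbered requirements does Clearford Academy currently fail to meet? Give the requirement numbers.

1. unresolved licensing deficiencies 0 ≤ 0 → met
2. children per supervising staff member 8 > 6 → not met
3. condition 'transports children' holds; daily sign-in log absent → not met
4. lead-paint assessment 114 days ago vs limit 120 → met
5. staff background re-check 171 days ago vs limit 120 → not met
6. staff certified in pediatric first aid 2 ≥ 2 → met
7. abuse-and-molestation coverage $140,000 < $150,000 → not met
8. playground equipment inspection 639 days ago vs limit 730 → met
9. state licensing certificate present → met
Not met: 2, 3, 5, 7

2, 3, 5, 7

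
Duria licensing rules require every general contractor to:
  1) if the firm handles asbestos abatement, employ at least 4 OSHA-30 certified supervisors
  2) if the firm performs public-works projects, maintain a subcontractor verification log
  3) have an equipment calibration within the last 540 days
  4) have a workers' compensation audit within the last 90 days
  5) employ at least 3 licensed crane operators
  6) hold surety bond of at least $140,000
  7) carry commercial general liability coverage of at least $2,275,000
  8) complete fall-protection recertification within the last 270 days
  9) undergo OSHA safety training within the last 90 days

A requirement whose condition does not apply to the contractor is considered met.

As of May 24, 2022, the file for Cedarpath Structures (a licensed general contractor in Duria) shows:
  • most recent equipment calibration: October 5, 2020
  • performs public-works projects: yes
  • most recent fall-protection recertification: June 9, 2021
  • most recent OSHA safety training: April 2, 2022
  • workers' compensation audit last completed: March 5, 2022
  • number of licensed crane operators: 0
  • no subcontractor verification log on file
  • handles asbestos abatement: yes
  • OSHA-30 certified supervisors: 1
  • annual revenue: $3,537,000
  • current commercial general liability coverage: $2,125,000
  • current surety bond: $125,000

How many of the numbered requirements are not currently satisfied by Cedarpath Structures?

1. condition 'handles asbestos abatement' holds; OSHA-30 certified supervisors 1 < 4 → not met
2. condition 'performs public-works projects' holds; subcontractor verification log absent → not met
3. equipment calibration 596 days ago vs limit 540 → not met
4. workers' compensation audit 80 days ago vs limit 90 → met
5. licensed crane operators 0 < 3 → not met
6. surety bond $125,000 < $140,000 → not met
7. commercial general liability coverage $2,125,000 < $2,275,000 → not met
8. fall-protection recertification 349 days ago vs limit 270 → not met
9. OSHA safety training 52 days ago vs limit 90 → met
Not met: 7 of 9

7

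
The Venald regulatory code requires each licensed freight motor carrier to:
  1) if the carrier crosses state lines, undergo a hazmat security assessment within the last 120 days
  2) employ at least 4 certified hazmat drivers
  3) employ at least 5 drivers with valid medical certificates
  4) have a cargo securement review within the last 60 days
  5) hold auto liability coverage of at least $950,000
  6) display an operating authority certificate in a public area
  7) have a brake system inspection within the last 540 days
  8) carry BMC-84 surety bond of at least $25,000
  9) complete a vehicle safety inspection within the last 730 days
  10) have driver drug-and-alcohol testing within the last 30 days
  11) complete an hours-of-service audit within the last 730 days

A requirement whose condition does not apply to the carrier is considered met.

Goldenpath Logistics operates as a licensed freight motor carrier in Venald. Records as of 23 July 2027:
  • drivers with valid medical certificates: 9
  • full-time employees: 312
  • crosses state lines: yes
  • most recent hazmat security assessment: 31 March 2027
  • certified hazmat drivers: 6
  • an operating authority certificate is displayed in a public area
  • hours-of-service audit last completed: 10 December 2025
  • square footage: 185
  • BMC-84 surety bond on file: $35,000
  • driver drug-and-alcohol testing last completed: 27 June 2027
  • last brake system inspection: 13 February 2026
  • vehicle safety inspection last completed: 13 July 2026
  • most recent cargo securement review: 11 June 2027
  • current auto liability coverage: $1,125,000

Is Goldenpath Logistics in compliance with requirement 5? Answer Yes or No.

5. auto liability coverage $1,125,000 ≥ $950,000 → met

Yes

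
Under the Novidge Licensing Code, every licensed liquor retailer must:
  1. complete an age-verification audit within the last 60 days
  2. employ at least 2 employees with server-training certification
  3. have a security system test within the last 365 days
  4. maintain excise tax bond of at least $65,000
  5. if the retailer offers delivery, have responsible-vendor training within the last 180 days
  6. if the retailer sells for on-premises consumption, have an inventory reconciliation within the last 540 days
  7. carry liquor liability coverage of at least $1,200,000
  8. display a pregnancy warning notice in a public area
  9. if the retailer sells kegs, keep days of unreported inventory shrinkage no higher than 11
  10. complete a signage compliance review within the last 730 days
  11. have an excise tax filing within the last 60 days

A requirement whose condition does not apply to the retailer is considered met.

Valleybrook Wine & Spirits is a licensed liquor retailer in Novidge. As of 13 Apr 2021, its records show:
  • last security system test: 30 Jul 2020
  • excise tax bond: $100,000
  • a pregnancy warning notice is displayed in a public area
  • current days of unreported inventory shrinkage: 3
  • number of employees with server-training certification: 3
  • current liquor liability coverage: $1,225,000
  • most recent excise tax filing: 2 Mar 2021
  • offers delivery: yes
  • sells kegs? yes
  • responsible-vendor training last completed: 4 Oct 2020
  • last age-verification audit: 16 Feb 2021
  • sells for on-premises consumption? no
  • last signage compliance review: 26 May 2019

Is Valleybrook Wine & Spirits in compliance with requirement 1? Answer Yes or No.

Yes

1. age-verification audit 56 days ago vs limit 60 → met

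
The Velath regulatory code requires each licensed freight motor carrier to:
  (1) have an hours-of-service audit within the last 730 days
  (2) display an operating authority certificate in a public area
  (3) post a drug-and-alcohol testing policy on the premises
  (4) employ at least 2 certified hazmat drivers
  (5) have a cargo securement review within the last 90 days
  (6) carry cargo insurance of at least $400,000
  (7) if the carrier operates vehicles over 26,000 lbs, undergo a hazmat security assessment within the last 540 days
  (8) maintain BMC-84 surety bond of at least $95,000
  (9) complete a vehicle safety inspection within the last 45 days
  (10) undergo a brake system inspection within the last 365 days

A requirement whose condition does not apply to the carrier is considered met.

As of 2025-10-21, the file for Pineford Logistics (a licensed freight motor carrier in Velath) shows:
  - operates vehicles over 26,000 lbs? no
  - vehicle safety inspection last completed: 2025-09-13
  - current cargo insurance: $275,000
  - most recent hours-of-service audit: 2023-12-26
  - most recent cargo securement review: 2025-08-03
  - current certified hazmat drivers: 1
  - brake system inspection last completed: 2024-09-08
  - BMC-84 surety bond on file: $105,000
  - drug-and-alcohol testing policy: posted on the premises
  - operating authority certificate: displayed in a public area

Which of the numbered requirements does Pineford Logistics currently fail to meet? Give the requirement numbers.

4, 6, 10

1. hours-of-service audit 665 days ago vs limit 730 → met
2. operating authority certificate present → met
3. drug-and-alcohol testing policy present → met
4. certified hazmat drivers 1 < 2 → not met
5. cargo securement review 79 days ago vs limit 90 → met
6. cargo insurance $275,000 < $400,000 → not met
7. condition 'operates vehicles over 26,000 lbs' does not hold → requirement n/a → met
8. BMC-84 surety bond $105,000 ≥ $95,000 → met
9. vehicle safety inspection 38 days ago vs limit 45 → met
10. brake system inspection 408 days ago vs limit 365 → not met
Not met: 4, 6, 10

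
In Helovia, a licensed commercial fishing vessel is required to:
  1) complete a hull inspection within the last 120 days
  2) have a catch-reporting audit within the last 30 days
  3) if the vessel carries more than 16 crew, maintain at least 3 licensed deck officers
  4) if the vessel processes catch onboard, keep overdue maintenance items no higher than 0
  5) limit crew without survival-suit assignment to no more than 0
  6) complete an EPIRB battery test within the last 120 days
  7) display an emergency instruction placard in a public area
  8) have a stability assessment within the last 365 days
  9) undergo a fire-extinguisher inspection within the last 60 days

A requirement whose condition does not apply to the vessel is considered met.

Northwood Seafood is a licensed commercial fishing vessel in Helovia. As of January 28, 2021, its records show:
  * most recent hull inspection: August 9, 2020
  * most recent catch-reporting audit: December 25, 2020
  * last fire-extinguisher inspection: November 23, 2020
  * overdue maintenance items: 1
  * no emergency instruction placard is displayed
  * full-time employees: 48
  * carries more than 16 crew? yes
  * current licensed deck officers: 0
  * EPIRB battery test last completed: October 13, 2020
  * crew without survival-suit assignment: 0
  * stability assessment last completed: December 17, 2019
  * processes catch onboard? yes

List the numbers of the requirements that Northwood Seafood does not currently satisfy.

1. hull inspection 172 days ago vs limit 120 → not met
2. catch-reporting audit 34 days ago vs limit 30 → not met
3. condition 'carries more than 16 crew' holds; licensed deck officers 0 < 3 → not met
4. condition 'processes catch onboard' holds; overdue maintenance items 1 > 0 → not met
5. crew without survival-suit assignment 0 ≤ 0 → met
6. EPIRB battery test 107 days ago vs limit 120 → met
7. emergency instruction placard absent → not met
8. stability assessment 408 days ago vs limit 365 → not met
9. fire-extinguisher inspection 66 days ago vs limit 60 → not met
Not met: 1, 2, 3, 4, 7, 8, 9

1, 2, 3, 4, 7, 8, 9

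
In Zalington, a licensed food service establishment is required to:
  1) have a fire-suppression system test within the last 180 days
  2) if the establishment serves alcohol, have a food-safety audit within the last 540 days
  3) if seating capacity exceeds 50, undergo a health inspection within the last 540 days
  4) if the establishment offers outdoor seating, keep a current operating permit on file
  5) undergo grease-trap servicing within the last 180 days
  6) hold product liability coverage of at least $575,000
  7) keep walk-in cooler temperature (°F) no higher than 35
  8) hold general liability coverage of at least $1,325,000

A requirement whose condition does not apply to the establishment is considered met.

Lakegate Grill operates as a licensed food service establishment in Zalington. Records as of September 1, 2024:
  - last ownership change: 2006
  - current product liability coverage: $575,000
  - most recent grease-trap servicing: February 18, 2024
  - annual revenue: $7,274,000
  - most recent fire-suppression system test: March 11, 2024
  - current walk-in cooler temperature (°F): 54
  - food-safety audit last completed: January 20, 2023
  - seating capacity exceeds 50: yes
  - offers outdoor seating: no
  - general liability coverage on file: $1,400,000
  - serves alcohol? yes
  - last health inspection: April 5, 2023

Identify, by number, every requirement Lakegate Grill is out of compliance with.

1. fire-suppression system test 174 days ago vs limit 180 → met
2. condition 'serves alcohol' holds; food-safety audit 590 days ago vs limit 540 → not met
3. condition 'seating capacity exceeds 50' holds; health inspection 515 days ago vs limit 540 → met
4. condition 'offers outdoor seating' does not hold → requirement n/a → met
5. grease-trap servicing 196 days ago vs limit 180 → not met
6. product liability coverage $575,000 ≥ $575,000 → met
7. walk-in cooler temperature (°F) 54 > 35 → not met
8. general liability coverage $1,400,000 ≥ $1,325,000 → met
Not met: 2, 5, 7

2, 5, 7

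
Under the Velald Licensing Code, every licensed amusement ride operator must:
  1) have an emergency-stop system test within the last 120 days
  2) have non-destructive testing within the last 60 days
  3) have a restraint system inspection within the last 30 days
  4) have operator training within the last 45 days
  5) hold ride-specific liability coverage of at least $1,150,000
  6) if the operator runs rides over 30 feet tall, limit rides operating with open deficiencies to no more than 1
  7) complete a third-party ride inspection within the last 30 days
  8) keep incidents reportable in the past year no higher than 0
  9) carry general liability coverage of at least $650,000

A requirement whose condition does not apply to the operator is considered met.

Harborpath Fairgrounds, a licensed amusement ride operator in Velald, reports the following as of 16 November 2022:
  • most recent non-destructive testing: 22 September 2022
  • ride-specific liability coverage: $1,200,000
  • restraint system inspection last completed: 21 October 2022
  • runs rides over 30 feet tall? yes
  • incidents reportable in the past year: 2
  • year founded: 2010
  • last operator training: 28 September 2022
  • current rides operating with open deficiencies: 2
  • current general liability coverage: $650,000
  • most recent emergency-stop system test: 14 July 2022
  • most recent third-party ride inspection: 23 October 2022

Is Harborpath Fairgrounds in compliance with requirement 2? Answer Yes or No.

2. non-destructive testing 55 days ago vs limit 60 → met

Yes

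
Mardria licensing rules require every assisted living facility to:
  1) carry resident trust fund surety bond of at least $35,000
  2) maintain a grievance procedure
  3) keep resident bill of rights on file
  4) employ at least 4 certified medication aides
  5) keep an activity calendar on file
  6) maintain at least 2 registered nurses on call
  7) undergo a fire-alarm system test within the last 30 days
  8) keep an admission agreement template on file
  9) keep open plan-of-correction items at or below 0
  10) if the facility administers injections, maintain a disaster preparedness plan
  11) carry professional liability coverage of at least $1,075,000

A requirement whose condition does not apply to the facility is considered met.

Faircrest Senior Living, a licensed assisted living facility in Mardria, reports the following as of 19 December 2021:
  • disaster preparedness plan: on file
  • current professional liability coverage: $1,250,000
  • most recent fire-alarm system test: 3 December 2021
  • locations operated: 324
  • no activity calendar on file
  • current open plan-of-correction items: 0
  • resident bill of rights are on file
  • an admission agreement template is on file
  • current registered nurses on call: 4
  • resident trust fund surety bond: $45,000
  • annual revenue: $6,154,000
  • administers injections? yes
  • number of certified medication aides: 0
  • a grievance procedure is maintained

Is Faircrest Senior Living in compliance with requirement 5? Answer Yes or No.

5. activity calendar absent → not met

No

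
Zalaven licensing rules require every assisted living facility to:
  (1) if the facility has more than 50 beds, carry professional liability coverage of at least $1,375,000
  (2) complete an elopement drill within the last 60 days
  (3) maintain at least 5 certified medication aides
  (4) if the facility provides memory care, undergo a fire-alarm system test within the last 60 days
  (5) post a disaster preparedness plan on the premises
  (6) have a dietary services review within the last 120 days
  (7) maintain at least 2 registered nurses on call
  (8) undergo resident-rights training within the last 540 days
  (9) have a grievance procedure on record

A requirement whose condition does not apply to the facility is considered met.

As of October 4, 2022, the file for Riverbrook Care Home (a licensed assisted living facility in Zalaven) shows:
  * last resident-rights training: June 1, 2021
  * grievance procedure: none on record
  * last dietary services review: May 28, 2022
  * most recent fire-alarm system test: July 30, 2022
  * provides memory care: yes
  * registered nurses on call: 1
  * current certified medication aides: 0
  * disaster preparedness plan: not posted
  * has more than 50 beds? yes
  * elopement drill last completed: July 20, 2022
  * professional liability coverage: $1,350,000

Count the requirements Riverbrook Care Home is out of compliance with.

8

1. condition 'has more than 50 beds' holds; professional liability coverage $1,350,000 < $1,375,000 → not met
2. elopement drill 76 days ago vs limit 60 → not met
3. certified medication aides 0 < 5 → not met
4. condition 'provides memory care' holds; fire-alarm system test 66 days ago vs limit 60 → not met
5. disaster preparedness plan absent → not met
6. dietary services review 129 days ago vs limit 120 → not met
7. registered nurses on call 1 < 2 → not met
8. resident-rights training 490 days ago vs limit 540 → met
9. grievance procedure absent → not met
Not met: 8 of 9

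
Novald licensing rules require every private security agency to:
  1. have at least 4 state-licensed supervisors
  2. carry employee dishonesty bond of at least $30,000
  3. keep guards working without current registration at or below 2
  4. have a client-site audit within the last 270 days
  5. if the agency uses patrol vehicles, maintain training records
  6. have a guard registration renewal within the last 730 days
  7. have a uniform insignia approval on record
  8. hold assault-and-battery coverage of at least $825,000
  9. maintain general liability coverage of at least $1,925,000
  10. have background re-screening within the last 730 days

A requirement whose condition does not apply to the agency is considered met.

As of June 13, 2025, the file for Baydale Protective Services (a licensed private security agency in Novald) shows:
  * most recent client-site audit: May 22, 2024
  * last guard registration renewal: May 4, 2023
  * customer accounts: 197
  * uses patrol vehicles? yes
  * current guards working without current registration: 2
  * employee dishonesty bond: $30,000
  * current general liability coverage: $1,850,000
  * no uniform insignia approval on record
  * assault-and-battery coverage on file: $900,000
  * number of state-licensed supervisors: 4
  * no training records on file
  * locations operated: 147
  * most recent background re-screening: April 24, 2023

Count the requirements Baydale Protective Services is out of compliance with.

6

1. state-licensed supervisors 4 ≥ 4 → met
2. employee dishonesty bond $30,000 ≥ $30,000 → met
3. guards working without current registration 2 ≤ 2 → met
4. client-site audit 387 days ago vs limit 270 → not met
5. condition 'uses patrol vehicles' holds; training records absent → not met
6. guard registration renewal 771 days ago vs limit 730 → not met
7. uniform insignia approval absent → not met
8. assault-and-battery coverage $900,000 ≥ $825,000 → met
9. general liability coverage $1,850,000 < $1,925,000 → not met
10. background re-screening 781 days ago vs limit 730 → not met
Not met: 6 of 10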